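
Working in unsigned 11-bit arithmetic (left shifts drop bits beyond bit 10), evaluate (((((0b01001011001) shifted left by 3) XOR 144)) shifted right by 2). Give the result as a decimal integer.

150

0b01001011001 = 01001011001
→ shifted left by 3 (mod 2^11) → 01011001000 = 712
144 = 00010010000
→ XOR → 01001011000 = 600
→ shifted right by 2 → 00010010110 = 150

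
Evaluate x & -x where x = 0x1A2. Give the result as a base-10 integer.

2

x = 110100010 = 418
-x (two's complement) = …001011110
AND   = 000000010 = 2
(x & -x isolates the lowest set bit of x.)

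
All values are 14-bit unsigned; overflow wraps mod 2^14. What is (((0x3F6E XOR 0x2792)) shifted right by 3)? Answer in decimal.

799

0x3F6E = 11111101101110
0x2792 = 10011110010010
→ XOR → 01100011111100 = 6396
→ shifted right by 3 → 00001100011111 = 799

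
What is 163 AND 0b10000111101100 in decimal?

160

163 = 00000010100011
b = 10000111101100
AND → 00000010100000 = 160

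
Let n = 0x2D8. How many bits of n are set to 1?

0x2D8 = 1011011000
Count the 1s: 1 + 1 + 1 + 1 + 1 = 5

5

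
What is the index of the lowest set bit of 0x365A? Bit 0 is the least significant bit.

0x365A = 11011001011010
Trailing zeros: 1, so the lowest set bit is bit 1 (value 2).

1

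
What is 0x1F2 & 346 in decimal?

0x1F2 = 111110010
346 = 101011010
AND → 101010010 = 338

338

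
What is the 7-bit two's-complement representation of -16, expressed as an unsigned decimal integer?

112

16 in 7 bits: 0010000
Invert: 1101111
Add 1:  1110000 = 112
(Check: 2^7 - 16 = 128 - 16 = 112.)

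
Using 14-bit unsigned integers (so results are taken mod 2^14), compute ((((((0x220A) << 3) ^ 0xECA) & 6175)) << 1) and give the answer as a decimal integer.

12340

0x220A = 10001000001010
→ << 3 (mod 2^14) → 01000001010000 = 4176
0xECA = 00111011001010
→ ^ → 01111010011010 = 7834
6175 = 01100000011111
→ & → 01100000011010 = 6170
→ << 1 (mod 2^14) → 11000000110100 = 12340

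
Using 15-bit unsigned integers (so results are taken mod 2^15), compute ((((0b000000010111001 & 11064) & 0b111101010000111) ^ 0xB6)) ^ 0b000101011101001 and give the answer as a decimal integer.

2655

0b000000010111001 = 000000010111001
11064 = 010101100111000
→ & → 000000000111000 = 56
0b111101010000111 = 111101010000111
→ & → 000000000000000 = 0
0xB6 = 000000010110110
→ ^ → 000000010110110 = 182
0b000101011101001 = 000101011101001
→ ^ → 000101001011111 = 2655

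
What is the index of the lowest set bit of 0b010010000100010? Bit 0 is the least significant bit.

0b010010000100010 = 10010000100010
Trailing zeros: 1, so the lowest set bit is bit 1 (value 2).

1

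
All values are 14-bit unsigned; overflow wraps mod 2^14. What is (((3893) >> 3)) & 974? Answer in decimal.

454

3893 = 00111100110101
→ >> 3 → 00000111100110 = 486
974 = 00001111001110
→ & → 00000111000110 = 454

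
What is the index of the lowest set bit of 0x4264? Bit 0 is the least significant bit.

0x4264 = 100001001100100
Trailing zeros: 2, so the lowest set bit is bit 2 (value 4).

2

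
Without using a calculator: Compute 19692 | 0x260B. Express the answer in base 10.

19692 = 100110011101100
0x260B = 010011000001011
 OR → 110111011101111 = 28399

28399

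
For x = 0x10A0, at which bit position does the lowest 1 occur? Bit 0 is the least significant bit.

5

0x10A0 = 1000010100000
Trailing zeros: 5, so the lowest set bit is bit 5 (value 32).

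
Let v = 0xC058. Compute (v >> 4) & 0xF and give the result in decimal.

v = 1100000001011000
Shift right by 4: 110000000101
Mask low 4 bits: 0101 = 5

5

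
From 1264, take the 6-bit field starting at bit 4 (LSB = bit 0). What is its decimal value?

v = 010011110000
Shift right by 4: 01001111
Mask low 6 bits: 001111 = 15

15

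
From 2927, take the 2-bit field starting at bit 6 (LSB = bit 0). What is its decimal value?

v = 0101101101111
Shift right by 6: 0101101
Mask low 2 bits: 01 = 1

1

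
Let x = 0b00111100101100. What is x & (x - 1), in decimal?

x = 111100101100 = 3884
x - 1 = 111100101011
AND   = 111100101000 = 3880
(x & (x - 1) clears the lowest set bit of x.)

3880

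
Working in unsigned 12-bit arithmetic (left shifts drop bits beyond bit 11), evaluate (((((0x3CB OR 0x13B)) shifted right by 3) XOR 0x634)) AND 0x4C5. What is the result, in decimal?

1089

0x3CB = 001111001011
0x13B = 000100111011
→ OR → 001111111011 = 1019
→ shifted right by 3 → 000001111111 = 127
0x634 = 011000110100
→ XOR → 011001001011 = 1611
0x4C5 = 010011000101
→ AND → 010001000001 = 1089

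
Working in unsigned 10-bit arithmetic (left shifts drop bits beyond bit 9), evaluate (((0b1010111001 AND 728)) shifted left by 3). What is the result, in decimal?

0b1010111001 = 1010111001
728 = 1011011000
→ AND → 1010011000 = 664
→ shifted left by 3 (mod 2^10) → 0011000000 = 192

192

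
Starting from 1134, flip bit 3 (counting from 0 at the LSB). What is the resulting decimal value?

1126

x = 10001101110
bit 3 is currently 1; toggle it via x ^ (1 << 3) = x ^ 8
→ 10001100110 = 1126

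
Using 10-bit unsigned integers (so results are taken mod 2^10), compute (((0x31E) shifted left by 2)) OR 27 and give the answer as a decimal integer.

123

0x31E = 1100011110
→ shifted left by 2 (mod 2^10) → 0001111000 = 120
27 = 0000011011
→ OR → 0001111011 = 123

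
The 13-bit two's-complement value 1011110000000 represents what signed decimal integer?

-2176

pattern = 1011110000000 (MSB is 1 ⇒ negative)
Invert: 0100001111111, add 1 → 0100010000000 = 2176, so the value is -2176.
(Equivalently: 6016 - 2^13 = 6016 - 8192 = -2176.)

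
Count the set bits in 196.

3

196 = 11000100
Count the 1s: 1 + 1 + 1 = 3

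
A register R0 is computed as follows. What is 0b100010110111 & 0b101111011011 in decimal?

2195

a = 100010110111
b = 101111011011
AND → 100010010011 = 2195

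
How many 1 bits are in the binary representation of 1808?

1808 = 11100010000
Count the 1s: 1 + 1 + 1 + 1 = 4

4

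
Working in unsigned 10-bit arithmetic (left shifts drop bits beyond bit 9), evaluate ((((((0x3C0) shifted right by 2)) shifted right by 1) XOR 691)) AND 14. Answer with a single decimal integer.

10

0x3C0 = 1111000000
→ shifted right by 2 → 0011110000 = 240
→ shifted right by 1 → 0001111000 = 120
691 = 1010110011
→ XOR → 1011001011 = 715
14 = 0000001110
→ AND → 0000001010 = 10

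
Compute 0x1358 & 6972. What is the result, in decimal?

0x1358 = 1001101011000
6972 = 1101100111100
AND → 1001100011000 = 4888

4888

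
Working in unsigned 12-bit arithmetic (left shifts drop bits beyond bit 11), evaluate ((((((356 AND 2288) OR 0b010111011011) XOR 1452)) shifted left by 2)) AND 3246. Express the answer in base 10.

12

356 = 000101100100
2288 = 100011110000
→ AND → 000001100000 = 96
0b010111011011 = 010111011011
→ OR → 010111111011 = 1531
1452 = 010110101100
→ XOR → 000001010111 = 87
→ shifted left by 2 (mod 2^12) → 000101011100 = 348
3246 = 110010101110
→ AND → 000000001100 = 12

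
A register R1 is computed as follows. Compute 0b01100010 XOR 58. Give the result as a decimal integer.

a = 1100010
58 = 0111010
XOR → 1011000 = 88

88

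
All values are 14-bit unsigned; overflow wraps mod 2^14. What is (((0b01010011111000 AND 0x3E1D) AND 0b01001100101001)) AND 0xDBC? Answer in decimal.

8

0b01010011111000 = 01010011111000
0x3E1D = 11111000011101
→ AND → 01010000011000 = 5144
0b01001100101001 = 01001100101001
→ AND → 01000000001000 = 4104
0xDBC = 00110110111100
→ AND → 00000000001000 = 8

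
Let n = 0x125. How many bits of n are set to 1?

0x125 = 100100101
Count the 1s: 1 + 1 + 1 + 1 = 4

4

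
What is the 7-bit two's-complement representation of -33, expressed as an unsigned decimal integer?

33 in 7 bits: 0100001
Invert: 1011110
Add 1:  1011111 = 95
(Check: 2^7 - 33 = 128 - 33 = 95.)

95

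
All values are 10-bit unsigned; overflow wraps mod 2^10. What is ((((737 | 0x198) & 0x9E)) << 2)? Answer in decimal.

737 = 1011100001
0x198 = 0110011000
→ | → 1111111001 = 1017
0x9E = 0010011110
→ & → 0010011000 = 152
→ << 2 (mod 2^10) → 1001100000 = 608

608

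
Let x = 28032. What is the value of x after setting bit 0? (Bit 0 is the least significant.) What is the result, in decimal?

28033

x = 110110110000000
bit 0 is currently 0; set it via x | (1 << 0) = x | 1
→ 110110110000001 = 28033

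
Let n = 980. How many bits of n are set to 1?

980 = 1111010100
Count the 1s: 1 + 1 + 1 + 1 + 1 + 1 = 6

6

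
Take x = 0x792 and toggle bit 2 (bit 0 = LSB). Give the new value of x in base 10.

1942

x = 011110010010
bit 2 is currently 0; toggle it via x ^ (1 << 2) = x ^ 4
→ 011110010110 = 1942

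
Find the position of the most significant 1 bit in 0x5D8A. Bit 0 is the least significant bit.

0x5D8A = 101110110001010
The topmost 1 is at position 14 (since 2^14 = 16384 ≤ 23946 < 32768).

14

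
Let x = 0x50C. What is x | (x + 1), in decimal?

x = 10100001100 = 1292
x + 1 = 10100001101
OR    = 10100001101 = 1293
(x | (x + 1) sets the lowest cleared bit.)

1293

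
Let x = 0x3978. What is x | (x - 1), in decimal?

x = 11100101111000 = 14712
x - 1 = 11100101110111
OR    = 11100101111111 = 14719
(x | (x - 1) sets all bits below the lowest set bit.)

14719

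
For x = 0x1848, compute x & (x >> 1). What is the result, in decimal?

x = 1100001001000 = 6216
x>>1 = 0110000100100
AND  = 0100000000000 = 2048
(x & (x >> 1) has a 1 wherever x has two consecutive 1 bits.)

2048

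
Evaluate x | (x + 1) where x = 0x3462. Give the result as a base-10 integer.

13411

x = 11010001100010 = 13410
x + 1 = 11010001100011
OR    = 11010001100011 = 13411
(x | (x + 1) sets the lowest cleared bit.)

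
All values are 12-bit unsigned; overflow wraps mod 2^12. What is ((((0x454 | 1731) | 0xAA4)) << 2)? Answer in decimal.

3036

0x454 = 010001010100
1731 = 011011000011
→ | → 011011010111 = 1751
0xAA4 = 101010100100
→ | → 111011110111 = 3831
→ << 2 (mod 2^12) → 101111011100 = 3036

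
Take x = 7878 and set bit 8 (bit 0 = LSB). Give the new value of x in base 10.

x = 001111011000110
bit 8 is currently 0; set it via x | (1 << 8) = x | 256
→ 001111111000110 = 8134

8134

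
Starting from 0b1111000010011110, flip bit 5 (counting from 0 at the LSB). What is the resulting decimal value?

61630

x = 1111000010011110
bit 5 is currently 0; toggle it via x ^ (1 << 5) = x ^ 32
→ 1111000010111110 = 61630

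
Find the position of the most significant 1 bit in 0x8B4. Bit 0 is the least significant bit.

11

0x8B4 = 100010110100
The topmost 1 is at position 11 (since 2^11 = 2048 ≤ 2228 < 4096).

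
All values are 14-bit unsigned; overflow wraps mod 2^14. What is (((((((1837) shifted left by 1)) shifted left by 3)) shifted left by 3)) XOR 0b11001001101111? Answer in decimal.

9455

1837 = 00011100101101
→ shifted left by 1 (mod 2^14) → 00111001011010 = 3674
→ shifted left by 3 (mod 2^14) → 11001011010000 = 13008
→ shifted left by 3 (mod 2^14) → 01011010000000 = 5760
0b11001001101111 = 11001001101111
→ XOR → 10010011101111 = 9455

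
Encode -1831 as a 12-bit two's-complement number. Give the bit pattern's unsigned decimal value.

2265

1831 in 12 bits: 011100100111
Invert: 100011011000
Add 1:  100011011001 = 2265
(Check: 2^12 - 1831 = 4096 - 1831 = 2265.)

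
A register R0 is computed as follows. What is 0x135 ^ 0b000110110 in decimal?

259

0x135 = 100110101
b = 000110110
XOR → 100000011 = 259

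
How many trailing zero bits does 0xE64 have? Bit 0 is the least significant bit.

2

0xE64 = 111001100100
Trailing zeros: 2, so the lowest set bit is bit 2 (value 4).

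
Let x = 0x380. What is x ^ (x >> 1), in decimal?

576

x = 1110000000 = 896
x>>1 = 0111000000
XOR  = 1001000000 = 576
(x ^ (x >> 1) gives the standard binary-reflected Gray code of x.)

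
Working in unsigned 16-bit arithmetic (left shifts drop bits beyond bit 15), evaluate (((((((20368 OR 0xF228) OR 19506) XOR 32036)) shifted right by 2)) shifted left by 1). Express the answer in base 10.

20368 = 0100111110010000
0xF228 = 1111001000101000
→ OR → 1111111110111000 = 65464
19506 = 0100110000110010
→ OR → 1111111110111010 = 65466
32036 = 0111110100100100
→ XOR → 1000001010011110 = 33438
→ shifted right by 2 → 0010000010100111 = 8359
→ shifted left by 1 (mod 2^16) → 0100000101001110 = 16718

16718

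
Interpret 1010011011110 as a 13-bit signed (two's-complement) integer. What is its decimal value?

pattern = 1010011011110 (MSB is 1 ⇒ negative)
Invert: 0101100100001, add 1 → 0101100100010 = 2850, so the value is -2850.
(Equivalently: 5342 - 2^13 = 5342 - 8192 = -2850.)

-2850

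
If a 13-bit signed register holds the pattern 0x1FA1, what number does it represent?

-95

pattern = 1111110100001 (MSB is 1 ⇒ negative)
Invert: 0000001011110, add 1 → 0000001011111 = 95, so the value is -95.
(Equivalently: 8097 - 2^13 = 8097 - 8192 = -95.)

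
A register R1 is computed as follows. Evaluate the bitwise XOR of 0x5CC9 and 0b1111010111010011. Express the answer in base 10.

43290

0x5CC9 = 0101110011001001
b = 1111010111010011
XOR → 1010100100011010 = 43290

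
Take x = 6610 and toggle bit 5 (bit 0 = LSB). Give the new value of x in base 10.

x = 01100111010010
bit 5 is currently 0; toggle it via x ^ (1 << 5) = x ^ 32
→ 01100111110010 = 6642

6642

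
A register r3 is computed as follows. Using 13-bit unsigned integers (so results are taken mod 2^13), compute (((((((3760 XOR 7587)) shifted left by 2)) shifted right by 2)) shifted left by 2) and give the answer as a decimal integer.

3760 = 0111010110000
7587 = 1110110100011
→ XOR → 1001100010011 = 4883
→ shifted left by 2 (mod 2^13) → 0110001001100 = 3148
→ shifted right by 2 → 0001100010011 = 787
→ shifted left by 2 (mod 2^13) → 0110001001100 = 3148

3148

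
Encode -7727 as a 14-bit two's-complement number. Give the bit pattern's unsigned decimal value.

8657

7727 in 14 bits: 01111000101111
Invert: 10000111010000
Add 1:  10000111010001 = 8657
(Check: 2^14 - 7727 = 16384 - 7727 = 8657.)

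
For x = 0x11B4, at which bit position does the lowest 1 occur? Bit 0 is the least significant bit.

0x11B4 = 1000110110100
Trailing zeros: 2, so the lowest set bit is bit 2 (value 4).

2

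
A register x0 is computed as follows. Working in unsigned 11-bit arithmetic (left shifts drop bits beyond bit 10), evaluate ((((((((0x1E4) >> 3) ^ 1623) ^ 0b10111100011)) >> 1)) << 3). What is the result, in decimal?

0x1E4 = 00111100100
→ >> 3 → 00000111100 = 60
1623 = 11001010111
→ ^ → 11001101011 = 1643
0b10111100011 = 10111100011
→ ^ → 01110001000 = 904
→ >> 1 → 00111000100 = 452
→ << 3 (mod 2^11) → 11000100000 = 1568

1568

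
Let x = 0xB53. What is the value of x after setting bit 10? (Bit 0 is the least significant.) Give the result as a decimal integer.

3923

x = 101101010011
bit 10 is currently 0; set it via x | (1 << 10) = x | 1024
→ 111101010011 = 3923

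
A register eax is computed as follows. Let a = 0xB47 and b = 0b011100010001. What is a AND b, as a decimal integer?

769

0xB47 = 101101000111
b = 011100010001
AND → 001100000001 = 769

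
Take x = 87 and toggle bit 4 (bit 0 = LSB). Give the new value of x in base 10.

71

x = 001010111
bit 4 is currently 1; toggle it via x ^ (1 << 4) = x ^ 16
→ 001000111 = 71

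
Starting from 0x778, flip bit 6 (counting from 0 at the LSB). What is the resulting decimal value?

1848

x = 011101111000
bit 6 is currently 1; toggle it via x ^ (1 << 6) = x ^ 64
→ 011100111000 = 1848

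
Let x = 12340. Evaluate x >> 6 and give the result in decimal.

192

12340 = 11000000110100
shift right by 6 → 00000011000000 = 192
(equivalently, floor(12340 / 64))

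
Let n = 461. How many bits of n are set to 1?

6

461 = 111001101
Count the 1s: 1 + 1 + 1 + 1 + 1 + 1 = 6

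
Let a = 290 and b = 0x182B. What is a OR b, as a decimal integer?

6443

290 = 0000100100010
0x182B = 1100000101011
 OR → 1100100101011 = 6443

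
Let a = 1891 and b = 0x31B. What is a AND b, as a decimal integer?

771

1891 = 11101100011
0x31B = 01100011011
AND → 01100000011 = 771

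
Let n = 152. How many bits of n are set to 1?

3

152 = 10011000
Count the 1s: 1 + 1 + 1 = 3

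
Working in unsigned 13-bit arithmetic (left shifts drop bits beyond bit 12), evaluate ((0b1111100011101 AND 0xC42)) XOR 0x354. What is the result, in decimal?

0b1111100011101 = 1111100011101
0xC42 = 0110001000010
→ AND → 0110000000000 = 3072
0x354 = 0001101010100
→ XOR → 0111101010100 = 3924

3924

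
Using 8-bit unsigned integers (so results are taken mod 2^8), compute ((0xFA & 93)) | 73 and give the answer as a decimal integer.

0xFA = 11111010
93 = 01011101
→ & → 01011000 = 88
73 = 01001001
→ | → 01011001 = 89

89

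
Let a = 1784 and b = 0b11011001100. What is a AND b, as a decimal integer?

1736

1784 = 11011111000
b = 11011001100
AND → 11011001000 = 1736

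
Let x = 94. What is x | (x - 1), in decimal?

95

x = 1011110 = 94
x - 1 = 1011101
OR    = 1011111 = 95
(x | (x - 1) sets all bits below the lowest set bit.)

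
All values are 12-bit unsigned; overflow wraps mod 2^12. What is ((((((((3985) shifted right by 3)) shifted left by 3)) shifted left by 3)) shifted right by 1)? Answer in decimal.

3985 = 111110010001
→ shifted right by 3 → 000111110010 = 498
→ shifted left by 3 (mod 2^12) → 111110010000 = 3984
→ shifted left by 3 (mod 2^12) → 110010000000 = 3200
→ shifted right by 1 → 011001000000 = 1600

1600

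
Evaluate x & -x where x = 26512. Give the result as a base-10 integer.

16

x = 110011110010000 = 26512
-x (two's complement) = …001100001110000
AND   = 000000000010000 = 16
(x & -x isolates the lowest set bit of x.)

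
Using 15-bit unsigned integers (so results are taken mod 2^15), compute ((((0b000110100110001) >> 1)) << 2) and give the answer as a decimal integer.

6752

0b000110100110001 = 000110100110001
→ >> 1 → 000011010011000 = 1688
→ << 2 (mod 2^15) → 001101001100000 = 6752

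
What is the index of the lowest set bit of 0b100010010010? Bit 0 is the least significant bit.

0b100010010010 = 100010010010
Trailing zeros: 1, so the lowest set bit is bit 1 (value 2).

1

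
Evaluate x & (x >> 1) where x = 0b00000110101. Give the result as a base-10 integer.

x = 110101 = 53
x>>1 = 011010
AND  = 010000 = 16
(x & (x >> 1) has a 1 wherever x has two consecutive 1 bits.)

16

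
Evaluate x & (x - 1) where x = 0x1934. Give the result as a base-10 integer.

x = 1100100110100 = 6452
x - 1 = 1100100110011
AND   = 1100100110000 = 6448
(x & (x - 1) clears the lowest set bit of x.)

6448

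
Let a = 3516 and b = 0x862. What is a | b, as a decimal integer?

3516 = 110110111100
0x862 = 100001100010
 OR → 110111111110 = 3582

3582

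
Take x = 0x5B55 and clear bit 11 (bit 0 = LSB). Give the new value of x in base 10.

21333

x = 101101101010101
bit 11 is currently 1; clear it via x & ~(1 << 11) = x & ~2048
→ 101001101010101 = 21333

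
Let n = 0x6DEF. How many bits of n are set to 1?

12

0x6DEF = 110110111101111
Count the 1s: 1 + 1 + 1 + 1 + 1 + 1 + 1 + 1 + 1 + 1 + 1 + 1 = 12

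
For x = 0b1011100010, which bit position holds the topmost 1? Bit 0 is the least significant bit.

9

0b1011100010 = 1011100010
The topmost 1 is at position 9 (since 2^9 = 512 ≤ 738 < 1024).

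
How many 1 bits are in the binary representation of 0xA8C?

5

0xA8C = 101010001100
Count the 1s: 1 + 1 + 1 + 1 + 1 = 5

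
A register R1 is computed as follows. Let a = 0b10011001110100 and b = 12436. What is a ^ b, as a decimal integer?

a = 10011001110100
12436 = 11000010010100
XOR → 01011011100000 = 5856

5856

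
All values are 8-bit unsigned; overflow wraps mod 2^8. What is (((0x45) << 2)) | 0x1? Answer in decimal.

21

0x45 = 01000101
→ << 2 (mod 2^8) → 00010100 = 20
0x1 = 00000001
→ | → 00010101 = 21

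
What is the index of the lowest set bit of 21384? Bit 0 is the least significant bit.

21384 = 101001110001000
Trailing zeros: 3, so the lowest set bit is bit 3 (value 8).

3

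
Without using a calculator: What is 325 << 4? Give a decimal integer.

5200

325 = 0000101000101
shift left by 4 → 1010001010000 = 5200
(equivalently, 325 × 2^4 = 325 × 16)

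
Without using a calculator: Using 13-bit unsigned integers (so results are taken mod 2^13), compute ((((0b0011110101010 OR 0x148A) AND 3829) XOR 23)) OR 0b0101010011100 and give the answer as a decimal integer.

3775

0b0011110101010 = 0011110101010
0x148A = 1010010001010
→ OR → 1011110101010 = 6058
3829 = 0111011110101
→ AND → 0011010100000 = 1696
23 = 0000000010111
→ XOR → 0011010110111 = 1719
0b0101010011100 = 0101010011100
→ OR → 0111010111111 = 3775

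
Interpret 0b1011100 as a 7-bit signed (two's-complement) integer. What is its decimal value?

-36

pattern = 1011100 (MSB is 1 ⇒ negative)
Invert: 0100011, add 1 → 0100100 = 36, so the value is -36.
(Equivalently: 92 - 2^7 = 92 - 128 = -36.)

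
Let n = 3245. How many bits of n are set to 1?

7

3245 = 110010101101
Count the 1s: 1 + 1 + 1 + 1 + 1 + 1 + 1 = 7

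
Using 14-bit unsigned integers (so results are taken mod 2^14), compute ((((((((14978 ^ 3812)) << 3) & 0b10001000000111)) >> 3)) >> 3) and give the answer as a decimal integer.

14978 = 11101010000010
3812 = 00111011100100
→ ^ → 11010001100110 = 13414
→ << 3 (mod 2^14) → 10001100110000 = 9008
0b10001000000111 = 10001000000111
→ & → 10001000000000 = 8704
→ >> 3 → 00010001000000 = 1088
→ >> 3 → 00000010001000 = 136

136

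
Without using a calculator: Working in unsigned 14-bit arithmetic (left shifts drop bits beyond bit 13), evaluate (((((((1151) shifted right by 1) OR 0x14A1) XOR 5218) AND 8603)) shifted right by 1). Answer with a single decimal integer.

76

1151 = 00010001111111
→ shifted right by 1 → 00001000111111 = 575
0x14A1 = 01010010100001
→ OR → 01011010111111 = 5823
5218 = 01010001100010
→ XOR → 00001011011101 = 733
8603 = 10000110011011
→ AND → 00000010011001 = 153
→ shifted right by 1 → 00000001001100 = 76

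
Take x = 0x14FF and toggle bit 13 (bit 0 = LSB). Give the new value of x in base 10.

x = 001010011111111
bit 13 is currently 0; toggle it via x ^ (1 << 13) = x ^ 8192
→ 011010011111111 = 13567

13567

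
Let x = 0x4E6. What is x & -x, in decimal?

2

x = 10011100110 = 1254
-x (two's complement) = …01100011010
AND   = 00000000010 = 2
(x & -x isolates the lowest set bit of x.)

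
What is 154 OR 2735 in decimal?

2751

154 = 000010011010
2735 = 101010101111
 OR → 101010111111 = 2751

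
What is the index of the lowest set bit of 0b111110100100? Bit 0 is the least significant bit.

2

0b111110100100 = 111110100100
Trailing zeros: 2, so the lowest set bit is bit 2 (value 4).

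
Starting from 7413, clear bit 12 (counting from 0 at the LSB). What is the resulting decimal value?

3317

x = 01110011110101
bit 12 is currently 1; clear it via x & ~(1 << 12) = x & ~4096
→ 00110011110101 = 3317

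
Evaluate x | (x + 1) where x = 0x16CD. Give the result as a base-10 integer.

x = 1011011001101 = 5837
x + 1 = 1011011001110
OR    = 1011011001111 = 5839
(x | (x + 1) sets the lowest cleared bit.)

5839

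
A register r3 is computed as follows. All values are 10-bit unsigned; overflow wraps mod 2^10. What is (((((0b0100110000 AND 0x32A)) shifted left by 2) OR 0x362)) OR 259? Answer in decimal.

0b0100110000 = 0100110000
0x32A = 1100101010
→ AND → 0100100000 = 288
→ shifted left by 2 (mod 2^10) → 0010000000 = 128
0x362 = 1101100010
→ OR → 1111100010 = 994
259 = 0100000011
→ OR → 1111100011 = 995

995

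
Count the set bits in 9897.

9897 = 10011010101001
Count the 1s: 1 + 1 + 1 + 1 + 1 + 1 + 1 = 7

7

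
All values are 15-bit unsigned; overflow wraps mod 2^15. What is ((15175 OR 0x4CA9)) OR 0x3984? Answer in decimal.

15175 = 011101101000111
0x4CA9 = 100110010101001
→ OR → 111111111101111 = 32751
0x3984 = 011100110000100
→ OR → 111111111101111 = 32751

32751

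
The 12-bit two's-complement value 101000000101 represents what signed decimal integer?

-1531

pattern = 101000000101 (MSB is 1 ⇒ negative)
Invert: 010111111010, add 1 → 010111111011 = 1531, so the value is -1531.
(Equivalently: 2565 - 2^12 = 2565 - 4096 = -1531.)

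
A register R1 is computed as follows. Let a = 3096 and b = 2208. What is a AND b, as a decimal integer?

3096 = 110000011000
2208 = 100010100000
AND → 100000000000 = 2048

2048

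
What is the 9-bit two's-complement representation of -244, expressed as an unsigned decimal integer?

268

244 in 9 bits: 011110100
Invert: 100001011
Add 1:  100001100 = 268
(Check: 2^9 - 244 = 512 - 244 = 268.)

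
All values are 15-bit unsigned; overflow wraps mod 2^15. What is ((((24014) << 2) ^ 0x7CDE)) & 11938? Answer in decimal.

24014 = 101110111001110
→ << 2 (mod 2^15) → 111011100111000 = 30520
0x7CDE = 111110011011110
→ ^ → 000101111100110 = 3046
11938 = 010111010100010
→ & → 000101010100010 = 2722

2722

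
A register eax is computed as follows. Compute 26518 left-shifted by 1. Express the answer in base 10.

53036

26518 = 0110011110010110
shift left by 1 → 1100111100101100 = 53036
(equivalently, 26518 × 2^1 = 26518 × 2)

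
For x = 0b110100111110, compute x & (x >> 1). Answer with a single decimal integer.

x = 110100111110 = 3390
x>>1 = 011010011111
AND  = 010000011110 = 1054
(x & (x >> 1) has a 1 wherever x has two consecutive 1 bits.)

1054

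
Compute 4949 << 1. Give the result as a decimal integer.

4949 = 01001101010101
shift left by 1 → 10011010101010 = 9898
(equivalently, 4949 × 2^1 = 4949 × 2)

9898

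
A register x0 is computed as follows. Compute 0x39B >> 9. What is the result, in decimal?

0x39B = 1110011011
shift right by 9 → 0000000001 = 1
(equivalently, floor(923 / 512))

1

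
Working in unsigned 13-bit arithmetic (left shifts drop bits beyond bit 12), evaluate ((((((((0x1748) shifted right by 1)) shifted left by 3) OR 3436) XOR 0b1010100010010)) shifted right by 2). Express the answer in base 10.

543

0x1748 = 1011101001000
→ shifted right by 1 → 0101110100100 = 2980
→ shifted left by 3 (mod 2^13) → 1110100100000 = 7456
3436 = 0110101101100
→ OR → 1110101101100 = 7532
0b1010100010010 = 1010100010010
→ XOR → 0100001111110 = 2174
→ shifted right by 2 → 0001000011111 = 543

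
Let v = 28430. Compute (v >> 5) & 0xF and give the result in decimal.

v = 110111100001110
Shift right by 5: 1101111000
Mask low 4 bits: 1000 = 8

8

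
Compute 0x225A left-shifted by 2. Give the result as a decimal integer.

0x225A = 0010001001011010
shift left by 2 → 1000100101101000 = 35176
(equivalently, 8794 × 2^2 = 8794 × 4)

35176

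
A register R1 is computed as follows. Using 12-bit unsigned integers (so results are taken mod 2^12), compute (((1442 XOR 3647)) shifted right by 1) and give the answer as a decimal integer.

1486

1442 = 010110100010
3647 = 111000111111
→ XOR → 101110011101 = 2973
→ shifted right by 1 → 010111001110 = 1486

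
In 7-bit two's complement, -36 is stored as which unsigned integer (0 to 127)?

36 in 7 bits: 0100100
Invert: 1011011
Add 1:  1011100 = 92
(Check: 2^7 - 36 = 128 - 36 = 92.)

92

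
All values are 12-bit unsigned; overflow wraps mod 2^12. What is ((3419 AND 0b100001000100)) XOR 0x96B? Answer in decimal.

299

3419 = 110101011011
0b100001000100 = 100001000100
→ AND → 100001000000 = 2112
0x96B = 100101101011
→ XOR → 000100101011 = 299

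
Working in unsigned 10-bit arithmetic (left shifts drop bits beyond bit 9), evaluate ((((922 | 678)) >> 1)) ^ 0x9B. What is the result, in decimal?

922 = 1110011010
678 = 1010100110
→ | → 1110111110 = 958
→ >> 1 → 0111011111 = 479
0x9B = 0010011011
→ ^ → 0101000100 = 324

324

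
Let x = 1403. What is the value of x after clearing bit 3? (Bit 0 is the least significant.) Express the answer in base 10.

x = 10101111011
bit 3 is currently 1; clear it via x & ~(1 << 3) = x & ~8
→ 10101110011 = 1395

1395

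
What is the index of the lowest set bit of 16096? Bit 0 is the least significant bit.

16096 = 11111011100000
Trailing zeros: 5, so the lowest set bit is bit 5 (value 32).

5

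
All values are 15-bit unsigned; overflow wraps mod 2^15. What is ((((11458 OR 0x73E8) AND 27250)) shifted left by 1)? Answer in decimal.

21700

11458 = 010110011000010
0x73E8 = 111001111101000
→ OR → 111111111101010 = 32746
27250 = 110101001110010
→ AND → 110101001100010 = 27234
→ shifted left by 1 (mod 2^15) → 101010011000100 = 21700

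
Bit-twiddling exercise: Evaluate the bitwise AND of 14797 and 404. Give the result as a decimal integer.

388

14797 = 11100111001101
404 = 00000110010100
AND → 00000110000100 = 388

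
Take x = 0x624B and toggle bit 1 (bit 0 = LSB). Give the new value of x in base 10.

x = 110001001001011
bit 1 is currently 1; toggle it via x ^ (1 << 1) = x ^ 2
→ 110001001001001 = 25161

25161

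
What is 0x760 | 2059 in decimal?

0x760 = 011101100000
2059 = 100000001011
 OR → 111101101011 = 3947

3947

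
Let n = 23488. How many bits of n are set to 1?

7

23488 = 101101111000000
Count the 1s: 1 + 1 + 1 + 1 + 1 + 1 + 1 = 7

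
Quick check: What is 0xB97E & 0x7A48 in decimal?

0xB97E = 1011100101111110
0x7A48 = 0111101001001000
AND → 0011100001001000 = 14408

14408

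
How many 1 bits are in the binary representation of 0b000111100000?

n = 111100000
Count the 1s: 1 + 1 + 1 + 1 = 4

4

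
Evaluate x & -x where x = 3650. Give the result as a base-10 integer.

2

x = 111001000010 = 3650
-x (two's complement) = …000110111110
AND   = 000000000010 = 2
(x & -x isolates the lowest set bit of x.)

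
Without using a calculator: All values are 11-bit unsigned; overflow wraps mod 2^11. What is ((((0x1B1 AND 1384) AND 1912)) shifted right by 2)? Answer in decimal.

0x1B1 = 00110110001
1384 = 10101101000
→ AND → 00100100000 = 288
1912 = 11101111000
→ AND → 00100100000 = 288
→ shifted right by 2 → 00001001000 = 72

72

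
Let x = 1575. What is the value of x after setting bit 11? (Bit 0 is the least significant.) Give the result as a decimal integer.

x = 011000100111
bit 11 is currently 0; set it via x | (1 << 11) = x | 2048
→ 111000100111 = 3623

3623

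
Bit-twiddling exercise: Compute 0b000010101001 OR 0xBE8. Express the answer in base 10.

a = 000010101001
0xBE8 = 101111101000
 OR → 101111101001 = 3049

3049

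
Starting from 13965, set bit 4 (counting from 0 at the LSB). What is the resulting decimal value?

13981

x = 11011010001101
bit 4 is currently 0; set it via x | (1 << 4) = x | 16
→ 11011010011101 = 13981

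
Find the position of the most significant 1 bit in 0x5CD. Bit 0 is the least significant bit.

10

0x5CD = 10111001101
The topmost 1 is at position 10 (since 2^10 = 1024 ≤ 1485 < 2048).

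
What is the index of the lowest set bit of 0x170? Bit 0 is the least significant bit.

4

0x170 = 101110000
Trailing zeros: 4, so the lowest set bit is bit 4 (value 16).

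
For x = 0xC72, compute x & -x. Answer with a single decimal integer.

2

x = 110001110010 = 3186
-x (two's complement) = …001110001110
AND   = 000000000010 = 2
(x & -x isolates the lowest set bit of x.)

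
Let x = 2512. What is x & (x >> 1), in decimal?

192

x = 100111010000 = 2512
x>>1 = 010011101000
AND  = 000011000000 = 192
(x & (x >> 1) has a 1 wherever x has two consecutive 1 bits.)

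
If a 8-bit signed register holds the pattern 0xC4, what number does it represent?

-60

pattern = 11000100 (MSB is 1 ⇒ negative)
Invert: 00111011, add 1 → 00111100 = 60, so the value is -60.
(Equivalently: 196 - 2^8 = 196 - 256 = -60.)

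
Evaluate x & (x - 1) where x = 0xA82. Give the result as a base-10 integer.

2688

x = 101010000010 = 2690
x - 1 = 101010000001
AND   = 101010000000 = 2688
(x & (x - 1) clears the lowest set bit of x.)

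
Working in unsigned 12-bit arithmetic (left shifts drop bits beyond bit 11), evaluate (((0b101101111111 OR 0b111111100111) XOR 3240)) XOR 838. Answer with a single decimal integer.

0b101101111111 = 101101111111
0b111111100111 = 111111100111
→ OR → 111111111111 = 4095
3240 = 110010101000
→ XOR → 001101010111 = 855
838 = 001101000110
→ XOR → 000000010001 = 17

17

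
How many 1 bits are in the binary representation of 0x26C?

0x26C = 1001101100
Count the 1s: 1 + 1 + 1 + 1 + 1 = 5

5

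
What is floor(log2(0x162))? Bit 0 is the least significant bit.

8

0x162 = 101100010
The topmost 1 is at position 8 (since 2^8 = 256 ≤ 354 < 512).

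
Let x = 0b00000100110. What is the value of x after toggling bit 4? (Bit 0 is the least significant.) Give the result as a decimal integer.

x = 00000100110
bit 4 is currently 0; toggle it via x ^ (1 << 4) = x ^ 16
→ 00000110110 = 54

54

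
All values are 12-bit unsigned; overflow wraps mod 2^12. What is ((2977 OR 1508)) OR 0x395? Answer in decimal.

2977 = 101110100001
1508 = 010111100100
→ OR → 111111100101 = 4069
0x395 = 001110010101
→ OR → 111111110101 = 4085

4085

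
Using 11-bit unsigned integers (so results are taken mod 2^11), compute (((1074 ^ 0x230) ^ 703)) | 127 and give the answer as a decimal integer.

1074 = 10000110010
0x230 = 01000110000
→ ^ → 11000000010 = 1538
703 = 01010111111
→ ^ → 10010111101 = 1213
127 = 00001111111
→ | → 10011111111 = 1279

1279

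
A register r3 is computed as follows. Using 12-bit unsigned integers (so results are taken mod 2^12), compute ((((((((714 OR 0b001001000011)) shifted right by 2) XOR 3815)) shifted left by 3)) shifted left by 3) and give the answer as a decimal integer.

714 = 001011001010
0b001001000011 = 001001000011
→ OR → 001011001011 = 715
→ shifted right by 2 → 000010110010 = 178
3815 = 111011100111
→ XOR → 111001010101 = 3669
→ shifted left by 3 (mod 2^12) → 001010101000 = 680
→ shifted left by 3 (mod 2^12) → 010101000000 = 1344

1344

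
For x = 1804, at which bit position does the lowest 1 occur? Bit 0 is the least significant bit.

2

1804 = 11100001100
Trailing zeros: 2, so the lowest set bit is bit 2 (value 4).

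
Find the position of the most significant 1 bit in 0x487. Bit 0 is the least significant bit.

10

0x487 = 10010000111
The topmost 1 is at position 10 (since 2^10 = 1024 ≤ 1159 < 2048).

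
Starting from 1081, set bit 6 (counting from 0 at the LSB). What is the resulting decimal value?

1145

x = 0010000111001
bit 6 is currently 0; set it via x | (1 << 6) = x | 64
→ 0010001111001 = 1145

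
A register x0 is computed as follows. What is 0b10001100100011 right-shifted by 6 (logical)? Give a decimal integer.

140

x = 10001100100011
shift right by 6 → 00000010001100 = 140
(equivalently, floor(8995 / 64))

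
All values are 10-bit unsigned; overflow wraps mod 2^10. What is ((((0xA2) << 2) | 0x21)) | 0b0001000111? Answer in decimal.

751

0xA2 = 0010100010
→ << 2 (mod 2^10) → 1010001000 = 648
0x21 = 0000100001
→ | → 1010101001 = 681
0b0001000111 = 0001000111
→ | → 1011101111 = 751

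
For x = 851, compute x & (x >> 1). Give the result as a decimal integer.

257

x = 1101010011 = 851
x>>1 = 0110101001
AND  = 0100000001 = 257
(x & (x >> 1) has a 1 wherever x has two consecutive 1 bits.)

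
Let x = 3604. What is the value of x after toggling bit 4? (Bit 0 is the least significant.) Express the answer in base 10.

3588

x = 0111000010100
bit 4 is currently 1; toggle it via x ^ (1 << 4) = x ^ 16
→ 0111000000100 = 3588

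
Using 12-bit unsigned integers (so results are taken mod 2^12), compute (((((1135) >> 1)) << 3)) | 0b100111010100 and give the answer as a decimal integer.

2556

1135 = 010001101111
→ >> 1 → 001000110111 = 567
→ << 3 (mod 2^12) → 000110111000 = 440
0b100111010100 = 100111010100
→ | → 100111111100 = 2556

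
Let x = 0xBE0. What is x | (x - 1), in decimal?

3071

x = 101111100000 = 3040
x - 1 = 101111011111
OR    = 101111111111 = 3071
(x | (x - 1) sets all bits below the lowest set bit.)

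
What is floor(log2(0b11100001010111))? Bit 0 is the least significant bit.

13

0b11100001010111 = 11100001010111
The topmost 1 is at position 13 (since 2^13 = 8192 ≤ 14423 < 16384).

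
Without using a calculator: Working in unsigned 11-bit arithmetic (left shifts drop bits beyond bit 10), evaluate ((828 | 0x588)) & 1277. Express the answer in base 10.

1212

828 = 01100111100
0x588 = 10110001000
→ | → 11110111100 = 1980
1277 = 10011111101
→ & → 10010111100 = 1212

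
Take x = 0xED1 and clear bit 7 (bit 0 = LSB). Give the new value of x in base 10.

x = 111011010001
bit 7 is currently 1; clear it via x & ~(1 << 7) = x & ~128
→ 111001010001 = 3665

3665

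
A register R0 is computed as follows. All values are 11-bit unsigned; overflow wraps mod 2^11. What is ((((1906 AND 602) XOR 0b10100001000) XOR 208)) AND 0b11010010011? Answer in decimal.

1906 = 11101110010
602 = 01001011010
→ AND → 01001010010 = 594
0b10100001000 = 10100001000
→ XOR → 11101011010 = 1882
208 = 00011010000
→ XOR → 11110001010 = 1930
0b11010010011 = 11010010011
→ AND → 11010000010 = 1666

1666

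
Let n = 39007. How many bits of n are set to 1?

9

39007 = 1001100001011111
Count the 1s: 1 + 1 + 1 + 1 + 1 + 1 + 1 + 1 + 1 = 9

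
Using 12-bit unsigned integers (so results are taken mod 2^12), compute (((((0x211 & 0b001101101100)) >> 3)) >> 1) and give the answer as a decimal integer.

0x211 = 001000010001
0b001101101100 = 001101101100
→ & → 001000000000 = 512
→ >> 3 → 000001000000 = 64
→ >> 1 → 000000100000 = 32

32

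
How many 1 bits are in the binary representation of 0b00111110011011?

n = 111110011011
Count the 1s: 1 + 1 + 1 + 1 + 1 + 1 + 1 + 1 + 1 = 9

9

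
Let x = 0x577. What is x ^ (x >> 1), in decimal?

x = 10101110111 = 1399
x>>1 = 01010111011
XOR  = 11111001100 = 1996
(x ^ (x >> 1) gives the standard binary-reflected Gray code of x.)

1996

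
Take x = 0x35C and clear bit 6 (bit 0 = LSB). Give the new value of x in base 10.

796

x = 00001101011100
bit 6 is currently 1; clear it via x & ~(1 << 6) = x & ~64
→ 00001100011100 = 796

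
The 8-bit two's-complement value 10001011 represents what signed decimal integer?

pattern = 10001011 (MSB is 1 ⇒ negative)
Invert: 01110100, add 1 → 01110101 = 117, so the value is -117.
(Equivalently: 139 - 2^8 = 139 - 256 = -117.)

-117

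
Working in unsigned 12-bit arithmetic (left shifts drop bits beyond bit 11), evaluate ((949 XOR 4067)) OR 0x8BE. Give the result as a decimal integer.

949 = 001110110101
4067 = 111111100011
→ XOR → 110001010110 = 3158
0x8BE = 100010111110
→ OR → 110011111110 = 3326

3326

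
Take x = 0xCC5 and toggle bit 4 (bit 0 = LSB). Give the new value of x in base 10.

x = 00110011000101
bit 4 is currently 0; toggle it via x ^ (1 << 4) = x ^ 16
→ 00110011010101 = 3285

3285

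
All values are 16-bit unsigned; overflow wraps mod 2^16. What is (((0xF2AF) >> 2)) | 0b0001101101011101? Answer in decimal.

16383

0xF2AF = 1111001010101111
→ >> 2 → 0011110010101011 = 15531
0b0001101101011101 = 0001101101011101
→ | → 0011111111111111 = 16383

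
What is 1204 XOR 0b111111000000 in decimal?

1204 = 010010110100
b = 111111000000
XOR → 101101110100 = 2932

2932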